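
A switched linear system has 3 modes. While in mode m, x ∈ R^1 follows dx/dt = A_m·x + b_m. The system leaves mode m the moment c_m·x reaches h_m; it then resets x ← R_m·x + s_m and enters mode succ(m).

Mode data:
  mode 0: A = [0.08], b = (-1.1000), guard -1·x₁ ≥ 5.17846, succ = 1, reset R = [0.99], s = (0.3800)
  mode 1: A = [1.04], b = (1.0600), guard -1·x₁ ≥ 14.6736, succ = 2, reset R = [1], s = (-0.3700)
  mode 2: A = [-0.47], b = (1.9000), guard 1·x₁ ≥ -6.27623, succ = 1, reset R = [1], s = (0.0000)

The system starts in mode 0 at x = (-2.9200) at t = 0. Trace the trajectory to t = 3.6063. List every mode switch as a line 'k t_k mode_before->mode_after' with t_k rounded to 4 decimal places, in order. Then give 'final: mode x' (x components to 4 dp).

1 1.5882 0->1
2 2.8366 1->2
final: 2 -9.2500

Mode 0: guard c·x = 5.1785 hit at Δt = 1.5882 (t = 1.5882), x⁻ = (-5.1785) → reset → x⁺ = (-4.7467), jump to mode 1
Mode 1: guard c·x = 14.6736 hit at Δt = 1.2484 (t = 2.8366), x⁻ = (-14.6736) → reset → x⁺ = (-15.0436), jump to mode 2
Mode 2: flow for 0.7697 to horizon, guard not reached → x = (-9.2500)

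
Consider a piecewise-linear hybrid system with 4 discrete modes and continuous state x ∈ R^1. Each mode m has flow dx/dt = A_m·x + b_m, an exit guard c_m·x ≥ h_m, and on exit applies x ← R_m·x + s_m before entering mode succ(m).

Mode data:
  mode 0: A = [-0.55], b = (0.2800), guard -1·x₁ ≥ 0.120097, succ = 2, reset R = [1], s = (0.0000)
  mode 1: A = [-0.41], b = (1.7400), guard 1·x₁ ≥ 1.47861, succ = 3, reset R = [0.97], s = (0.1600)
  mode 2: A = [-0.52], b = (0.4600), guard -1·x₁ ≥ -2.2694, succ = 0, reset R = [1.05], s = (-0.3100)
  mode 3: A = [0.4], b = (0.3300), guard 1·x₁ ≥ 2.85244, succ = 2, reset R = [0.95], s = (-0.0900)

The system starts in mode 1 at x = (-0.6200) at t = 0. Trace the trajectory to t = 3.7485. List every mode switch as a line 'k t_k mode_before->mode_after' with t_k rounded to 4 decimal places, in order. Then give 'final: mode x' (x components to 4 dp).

1 1.3773 1->3
2 2.4242 3->2
3 2.8580 2->0
final: 0 1.4673

Mode 1: guard c·x = 1.4786 hit at Δt = 1.3773 (t = 1.3773), x⁻ = (1.4786) → reset → x⁺ = (1.5943), jump to mode 3
Mode 3: guard c·x = 2.8524 hit at Δt = 1.0469 (t = 2.4242), x⁻ = (2.8524) → reset → x⁺ = (2.6198), jump to mode 2
Mode 2: guard c·x = -2.2694 hit at Δt = 0.4338 (t = 2.8580), x⁻ = (2.2694) → reset → x⁺ = (2.0729), jump to mode 0
Mode 0: flow for 0.8905 to horizon, guard not reached → x = (1.4673)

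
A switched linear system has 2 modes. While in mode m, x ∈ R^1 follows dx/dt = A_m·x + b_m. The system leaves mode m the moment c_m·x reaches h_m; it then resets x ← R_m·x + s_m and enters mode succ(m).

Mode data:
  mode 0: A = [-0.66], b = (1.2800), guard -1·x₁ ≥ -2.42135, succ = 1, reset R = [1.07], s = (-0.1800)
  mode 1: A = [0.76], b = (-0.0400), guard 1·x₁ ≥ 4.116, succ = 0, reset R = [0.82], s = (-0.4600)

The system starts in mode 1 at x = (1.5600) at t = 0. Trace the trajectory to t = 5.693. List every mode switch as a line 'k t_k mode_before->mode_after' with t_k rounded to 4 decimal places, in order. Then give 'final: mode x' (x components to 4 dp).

Mode 1: guard c·x = 4.1160 hit at Δt = 1.3048 (t = 1.3048), x⁻ = (4.1160) → reset → x⁺ = (2.9151), jump to mode 0
Mode 0: guard c·x = -2.4213 hit at Δt = 1.0687 (t = 2.3735), x⁻ = (2.4214) → reset → x⁺ = (2.4108), jump to mode 1
Mode 1: guard c·x = 4.1160 hit at Δt = 0.7159 (t = 3.0894), x⁻ = (4.1160) → reset → x⁺ = (2.9151), jump to mode 0
Mode 0: guard c·x = -2.4213 hit at Δt = 1.0687 (t = 4.1581), x⁻ = (2.4214) → reset → x⁺ = (2.4108), jump to mode 1
Mode 1: guard c·x = 4.1160 hit at Δt = 0.7159 (t = 4.8740), x⁻ = (4.1160) → reset → x⁺ = (2.9151), jump to mode 0
Mode 0: flow for 0.8190 to horizon, guard not reached → x = (2.5077)

1 1.3048 1->0
2 2.3735 0->1
3 3.0894 1->0
4 4.1581 0->1
5 4.8740 1->0
final: 0 2.5077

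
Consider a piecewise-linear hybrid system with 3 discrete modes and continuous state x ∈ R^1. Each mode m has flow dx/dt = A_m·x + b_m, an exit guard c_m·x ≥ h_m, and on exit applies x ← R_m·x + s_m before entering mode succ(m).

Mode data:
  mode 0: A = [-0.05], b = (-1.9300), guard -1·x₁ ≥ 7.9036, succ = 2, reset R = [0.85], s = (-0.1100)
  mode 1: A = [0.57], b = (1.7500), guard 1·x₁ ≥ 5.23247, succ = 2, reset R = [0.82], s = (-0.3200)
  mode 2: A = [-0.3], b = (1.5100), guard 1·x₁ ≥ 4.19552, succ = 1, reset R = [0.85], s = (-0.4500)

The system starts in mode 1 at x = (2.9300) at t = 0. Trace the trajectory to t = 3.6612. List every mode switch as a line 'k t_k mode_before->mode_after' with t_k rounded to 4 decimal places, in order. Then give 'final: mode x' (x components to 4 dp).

1 0.5698 1->2
2 1.3624 2->1
3 1.8786 1->2
4 2.6712 2->1
5 3.1874 1->2
final: 2 4.1114

Mode 1: guard c·x = 5.2325 hit at Δt = 0.5698 (t = 0.5698), x⁻ = (5.2325) → reset → x⁺ = (3.9706), jump to mode 2
Mode 2: guard c·x = 4.1955 hit at Δt = 0.7926 (t = 1.3624), x⁻ = (4.1955) → reset → x⁺ = (3.1162), jump to mode 1
Mode 1: guard c·x = 5.2325 hit at Δt = 0.5162 (t = 1.8786), x⁻ = (5.2325) → reset → x⁺ = (3.9706), jump to mode 2
Mode 2: guard c·x = 4.1955 hit at Δt = 0.7926 (t = 2.6712), x⁻ = (4.1955) → reset → x⁺ = (3.1162), jump to mode 1
Mode 1: guard c·x = 5.2325 hit at Δt = 0.5162 (t = 3.1874), x⁻ = (5.2325) → reset → x⁺ = (3.9706), jump to mode 2
Mode 2: flow for 0.4738 to horizon, guard not reached → x = (4.1114)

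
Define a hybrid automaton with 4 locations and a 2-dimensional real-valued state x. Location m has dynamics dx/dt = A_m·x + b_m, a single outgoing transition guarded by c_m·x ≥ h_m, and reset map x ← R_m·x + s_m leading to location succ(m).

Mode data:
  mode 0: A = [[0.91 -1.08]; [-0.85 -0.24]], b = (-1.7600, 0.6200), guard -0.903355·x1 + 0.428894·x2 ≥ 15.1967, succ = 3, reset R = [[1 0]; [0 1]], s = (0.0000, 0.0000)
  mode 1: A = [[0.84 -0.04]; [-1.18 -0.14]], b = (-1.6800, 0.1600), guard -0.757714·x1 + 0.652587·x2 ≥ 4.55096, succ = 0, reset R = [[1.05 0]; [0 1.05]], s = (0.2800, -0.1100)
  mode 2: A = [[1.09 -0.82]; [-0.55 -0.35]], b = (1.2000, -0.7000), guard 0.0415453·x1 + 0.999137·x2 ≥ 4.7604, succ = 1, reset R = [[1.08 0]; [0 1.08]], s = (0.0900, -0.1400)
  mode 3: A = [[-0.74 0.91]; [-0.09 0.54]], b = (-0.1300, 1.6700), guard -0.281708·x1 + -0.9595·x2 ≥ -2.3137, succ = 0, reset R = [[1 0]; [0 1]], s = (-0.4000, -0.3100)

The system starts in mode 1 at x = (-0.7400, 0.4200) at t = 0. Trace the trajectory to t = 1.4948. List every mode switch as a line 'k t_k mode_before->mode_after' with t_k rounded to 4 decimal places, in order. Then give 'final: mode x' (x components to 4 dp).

Mode 1: guard c·x = 4.5510 hit at Δt = 0.8803 (t = 0.8803), x⁻ = (-3.7983, 2.5635) → reset → x⁺ = (-3.7083, 2.5817), jump to mode 0
Mode 0: flow for 0.6145 to horizon, guard not reached → x = (-11.3685, 6.0257)

1 0.8803 1->0
final: 0 -11.3685 6.0257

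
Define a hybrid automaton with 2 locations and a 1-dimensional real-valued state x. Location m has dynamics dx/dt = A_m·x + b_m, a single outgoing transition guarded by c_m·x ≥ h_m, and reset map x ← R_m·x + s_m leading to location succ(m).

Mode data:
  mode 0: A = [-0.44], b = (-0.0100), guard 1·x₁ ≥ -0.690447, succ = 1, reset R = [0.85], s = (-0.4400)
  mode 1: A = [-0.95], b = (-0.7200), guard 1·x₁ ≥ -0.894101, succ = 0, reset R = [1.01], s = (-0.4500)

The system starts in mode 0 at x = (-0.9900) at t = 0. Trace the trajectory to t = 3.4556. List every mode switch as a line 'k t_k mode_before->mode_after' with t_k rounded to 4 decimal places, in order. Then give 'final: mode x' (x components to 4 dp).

Mode 0: guard c·x = -0.6904 hit at Δt = 0.8423 (t = 0.8423), x⁻ = (-0.6904) → reset → x⁺ = (-1.0269), jump to mode 1
Mode 1: guard c·x = -0.8941 hit at Δt = 0.7163 (t = 1.5586), x⁻ = (-0.8941) → reset → x⁺ = (-1.3530), jump to mode 0
Mode 0: guard c·x = -0.6904 hit at Δt = 1.5666 (t = 3.1252), x⁻ = (-0.6904) → reset → x⁺ = (-1.0269), jump to mode 1
Mode 1: flow for 0.3304 to horizon, guard not reached → x = (-0.9544)

1 0.8423 0->1
2 1.5586 1->0
3 3.1252 0->1
final: 1 -0.9544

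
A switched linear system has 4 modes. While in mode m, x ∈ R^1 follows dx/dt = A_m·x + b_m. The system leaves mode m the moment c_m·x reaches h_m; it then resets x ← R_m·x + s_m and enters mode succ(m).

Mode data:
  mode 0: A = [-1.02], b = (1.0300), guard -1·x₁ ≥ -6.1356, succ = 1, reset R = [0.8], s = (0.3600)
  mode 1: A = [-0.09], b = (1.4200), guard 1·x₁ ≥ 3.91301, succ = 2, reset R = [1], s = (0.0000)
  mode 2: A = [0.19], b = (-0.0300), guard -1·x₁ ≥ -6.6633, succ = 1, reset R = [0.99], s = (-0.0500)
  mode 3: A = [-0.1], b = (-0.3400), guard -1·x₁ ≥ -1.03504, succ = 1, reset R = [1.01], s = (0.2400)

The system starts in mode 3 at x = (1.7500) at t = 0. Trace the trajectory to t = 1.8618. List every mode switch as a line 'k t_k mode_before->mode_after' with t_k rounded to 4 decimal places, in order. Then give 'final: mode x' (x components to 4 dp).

Mode 3: guard c·x = -1.0350 hit at Δt = 1.4946 (t = 1.4946), x⁻ = (1.0350) → reset → x⁺ = (1.2854), jump to mode 1
Mode 1: flow for 0.3672 to horizon, guard not reached → x = (1.7565)

1 1.4946 3->1
final: 1 1.7565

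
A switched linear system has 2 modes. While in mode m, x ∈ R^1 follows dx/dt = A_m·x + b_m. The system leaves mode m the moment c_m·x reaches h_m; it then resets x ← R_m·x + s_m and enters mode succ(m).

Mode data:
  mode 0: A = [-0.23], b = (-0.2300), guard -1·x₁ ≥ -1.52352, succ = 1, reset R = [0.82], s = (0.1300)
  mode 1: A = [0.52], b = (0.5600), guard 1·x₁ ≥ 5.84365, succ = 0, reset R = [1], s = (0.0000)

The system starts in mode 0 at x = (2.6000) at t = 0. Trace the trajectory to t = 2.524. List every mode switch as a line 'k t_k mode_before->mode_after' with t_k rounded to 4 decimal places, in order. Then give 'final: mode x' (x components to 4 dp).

Mode 0: guard c·x = -1.5235 hit at Δt = 1.5447 (t = 1.5447), x⁻ = (1.5235) → reset → x⁺ = (1.3793), jump to mode 1
Mode 1: flow for 0.9793 to horizon, guard not reached → x = (3.0103)

1 1.5447 0->1
final: 1 3.0103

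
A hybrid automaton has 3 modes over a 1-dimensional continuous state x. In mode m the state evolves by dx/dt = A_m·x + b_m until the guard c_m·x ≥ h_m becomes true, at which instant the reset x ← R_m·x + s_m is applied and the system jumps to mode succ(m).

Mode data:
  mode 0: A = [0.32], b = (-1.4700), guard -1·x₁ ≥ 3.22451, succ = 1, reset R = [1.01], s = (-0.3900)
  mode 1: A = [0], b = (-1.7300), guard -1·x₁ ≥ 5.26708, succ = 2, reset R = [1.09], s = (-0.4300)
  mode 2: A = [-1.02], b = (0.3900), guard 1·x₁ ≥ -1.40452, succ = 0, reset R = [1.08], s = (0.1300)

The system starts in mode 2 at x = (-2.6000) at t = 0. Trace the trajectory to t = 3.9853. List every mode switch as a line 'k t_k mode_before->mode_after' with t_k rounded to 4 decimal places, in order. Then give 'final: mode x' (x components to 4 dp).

Mode 2: guard c·x = -1.4045 hit at Δt = 0.5022 (t = 0.5022), x⁻ = (-1.4045) → reset → x⁺ = (-1.3869), jump to mode 0
Mode 0: guard c·x = 3.2245 hit at Δt = 0.8373 (t = 1.3395), x⁻ = (-3.2245) → reset → x⁺ = (-3.6468), jump to mode 1
Mode 1: guard c·x = 5.2671 hit at Δt = 0.9366 (t = 2.2761), x⁻ = (-5.2671) → reset → x⁺ = (-6.1711), jump to mode 2
Mode 2: guard c·x = -1.4045 hit at Δt = 1.2740 (t = 3.5502), x⁻ = (-1.4045) → reset → x⁺ = (-1.3869), jump to mode 0
Mode 0: flow for 0.4351 to horizon, guard not reached → x = (-2.2804)

1 0.5022 2->0
2 1.3395 0->1
3 2.2761 1->2
4 3.5502 2->0
final: 0 -2.2804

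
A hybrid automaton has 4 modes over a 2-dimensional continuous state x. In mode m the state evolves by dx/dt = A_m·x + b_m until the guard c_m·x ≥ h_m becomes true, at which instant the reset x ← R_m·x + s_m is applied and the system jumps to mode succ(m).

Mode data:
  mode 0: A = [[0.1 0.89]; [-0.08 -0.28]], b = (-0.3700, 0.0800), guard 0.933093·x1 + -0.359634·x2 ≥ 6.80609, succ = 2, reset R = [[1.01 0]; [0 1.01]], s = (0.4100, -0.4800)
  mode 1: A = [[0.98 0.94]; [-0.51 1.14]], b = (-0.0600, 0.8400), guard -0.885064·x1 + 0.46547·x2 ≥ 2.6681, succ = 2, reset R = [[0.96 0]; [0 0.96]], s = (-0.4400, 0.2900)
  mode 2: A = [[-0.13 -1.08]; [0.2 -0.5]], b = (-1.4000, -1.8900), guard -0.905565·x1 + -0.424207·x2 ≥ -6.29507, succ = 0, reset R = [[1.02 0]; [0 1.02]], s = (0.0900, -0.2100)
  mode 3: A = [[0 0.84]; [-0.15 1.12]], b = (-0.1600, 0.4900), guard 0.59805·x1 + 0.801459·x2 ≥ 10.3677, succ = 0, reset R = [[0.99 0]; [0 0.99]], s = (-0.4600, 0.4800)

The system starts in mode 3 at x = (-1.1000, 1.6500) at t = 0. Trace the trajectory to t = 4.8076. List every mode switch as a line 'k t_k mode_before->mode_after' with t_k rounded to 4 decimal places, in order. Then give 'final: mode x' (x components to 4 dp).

1 1.4210 3->0
2 2.2013 0->2
3 2.8847 2->0
4 3.8416 0->2
5 4.4490 2->0
final: 0 6.8733 1.4271

Mode 3: guard c·x = 10.3677 hit at Δt = 1.4210 (t = 1.4210), x⁻ = (4.3272, 9.7070) → reset → x⁺ = (3.8240, 10.0900), jump to mode 0
Mode 0: guard c·x = 6.8061 hit at Δt = 0.7803 (t = 2.2013), x⁻ = (10.2844, 7.7584) → reset → x⁺ = (10.7972, 7.3560), jump to mode 2
Mode 2: guard c·x = -6.2951 hit at Δt = 0.6834 (t = 2.8847), x⁻ = (4.6175, 4.9826) → reset → x⁺ = (4.7998, 4.8722), jump to mode 0
Mode 0: guard c·x = 6.8061 hit at Δt = 0.9569 (t = 3.8416), x⁻ = (8.5791, 3.3340) → reset → x⁺ = (9.0749, 2.8874), jump to mode 2
Mode 2: guard c·x = -6.2951 hit at Δt = 0.6074 (t = 4.4490), x⁻ = (6.0531, 1.9179) → reset → x⁺ = (6.2642, 1.7463), jump to mode 0
Mode 0: flow for 0.3586 to horizon, guard not reached → x = (6.8733, 1.4271)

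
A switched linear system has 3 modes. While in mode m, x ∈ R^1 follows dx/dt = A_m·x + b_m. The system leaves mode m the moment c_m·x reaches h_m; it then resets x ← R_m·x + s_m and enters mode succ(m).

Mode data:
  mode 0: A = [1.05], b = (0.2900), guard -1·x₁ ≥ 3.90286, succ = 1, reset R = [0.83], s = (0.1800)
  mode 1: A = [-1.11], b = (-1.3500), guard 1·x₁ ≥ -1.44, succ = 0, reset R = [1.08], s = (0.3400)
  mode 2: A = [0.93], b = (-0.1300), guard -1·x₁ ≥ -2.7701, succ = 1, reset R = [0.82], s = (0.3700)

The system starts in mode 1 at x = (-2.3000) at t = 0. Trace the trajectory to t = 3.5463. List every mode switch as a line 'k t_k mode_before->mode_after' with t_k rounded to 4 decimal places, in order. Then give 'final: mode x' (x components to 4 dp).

Mode 1: guard c·x = -1.4400 hit at Δt = 1.4212 (t = 1.4212), x⁻ = (-1.4400) → reset → x⁺ = (-1.2152), jump to mode 0
Mode 0: guard c·x = 3.9029 hit at Δt = 1.2869 (t = 2.7081), x⁻ = (-3.9029) → reset → x⁺ = (-3.0594), jump to mode 1
Mode 1: flow for 0.8382 to horizon, guard not reached → x = (-1.9431)

1 1.4212 1->0
2 2.7081 0->1
final: 1 -1.9431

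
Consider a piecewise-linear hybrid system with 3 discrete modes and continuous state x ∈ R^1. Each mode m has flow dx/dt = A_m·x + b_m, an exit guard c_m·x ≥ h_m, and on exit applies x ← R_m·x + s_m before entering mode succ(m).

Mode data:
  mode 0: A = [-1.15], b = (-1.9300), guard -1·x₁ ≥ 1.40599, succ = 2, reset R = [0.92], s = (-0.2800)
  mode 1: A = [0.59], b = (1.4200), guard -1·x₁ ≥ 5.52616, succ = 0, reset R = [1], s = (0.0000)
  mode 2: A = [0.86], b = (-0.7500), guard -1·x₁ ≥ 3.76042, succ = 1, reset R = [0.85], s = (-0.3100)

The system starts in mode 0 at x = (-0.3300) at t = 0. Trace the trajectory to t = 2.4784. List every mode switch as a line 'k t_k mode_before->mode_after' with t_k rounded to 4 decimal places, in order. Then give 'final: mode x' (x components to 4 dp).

Mode 0: guard c·x = 1.4060 hit at Δt = 1.3911 (t = 1.3911), x⁻ = (-1.4060) → reset → x⁺ = (-1.5735), jump to mode 2
Mode 2: guard c·x = 3.7604 hit at Δt = 0.7428 (t = 2.1339), x⁻ = (-3.7604) → reset → x⁺ = (-3.5064), jump to mode 1
Mode 1: flow for 0.3445 to horizon, guard not reached → x = (-3.7542)

1 1.3911 0->2
2 2.1339 2->1
final: 1 -3.7542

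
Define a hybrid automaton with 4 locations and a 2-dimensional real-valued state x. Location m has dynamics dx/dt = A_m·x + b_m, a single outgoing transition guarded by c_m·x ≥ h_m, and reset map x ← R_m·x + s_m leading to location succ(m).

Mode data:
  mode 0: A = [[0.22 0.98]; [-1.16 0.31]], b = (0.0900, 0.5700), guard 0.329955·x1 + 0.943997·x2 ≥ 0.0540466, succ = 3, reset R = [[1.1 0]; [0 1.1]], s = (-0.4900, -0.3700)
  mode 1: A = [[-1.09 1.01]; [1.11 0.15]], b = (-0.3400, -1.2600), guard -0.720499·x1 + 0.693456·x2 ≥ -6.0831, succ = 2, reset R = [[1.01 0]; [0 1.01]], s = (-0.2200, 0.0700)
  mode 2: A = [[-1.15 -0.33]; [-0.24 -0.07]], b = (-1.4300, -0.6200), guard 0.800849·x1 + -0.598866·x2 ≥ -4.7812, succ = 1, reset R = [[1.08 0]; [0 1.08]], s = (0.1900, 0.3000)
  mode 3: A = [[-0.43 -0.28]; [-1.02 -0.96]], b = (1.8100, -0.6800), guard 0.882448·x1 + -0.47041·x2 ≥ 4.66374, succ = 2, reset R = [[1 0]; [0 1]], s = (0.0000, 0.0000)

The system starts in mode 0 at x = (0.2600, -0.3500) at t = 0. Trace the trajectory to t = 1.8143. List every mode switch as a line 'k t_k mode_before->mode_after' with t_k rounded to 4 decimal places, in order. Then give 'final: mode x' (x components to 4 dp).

Mode 0: guard c·x = 0.0540 hit at Δt = 1.1908 (t = 1.1908), x⁻ = (0.1849, -0.0074) → reset → x⁺ = (-0.2866, -0.3781), jump to mode 3
Mode 3: flow for 0.6235 to horizon, guard not reached → x = (0.8476, -0.6977)

1 1.1908 0->3
final: 3 0.8476 -0.6977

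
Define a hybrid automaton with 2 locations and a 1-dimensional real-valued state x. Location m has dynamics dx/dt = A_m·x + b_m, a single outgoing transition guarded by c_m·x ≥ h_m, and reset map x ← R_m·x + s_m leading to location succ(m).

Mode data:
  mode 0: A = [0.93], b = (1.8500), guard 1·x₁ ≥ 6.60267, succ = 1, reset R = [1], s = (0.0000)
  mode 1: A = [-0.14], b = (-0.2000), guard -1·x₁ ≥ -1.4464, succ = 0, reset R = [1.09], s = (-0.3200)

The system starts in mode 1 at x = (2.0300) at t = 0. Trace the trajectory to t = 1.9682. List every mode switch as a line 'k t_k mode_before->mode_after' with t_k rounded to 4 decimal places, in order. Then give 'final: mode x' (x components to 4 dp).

1 1.3201 1->0
final: 0 3.9413

Mode 1: guard c·x = -1.4464 hit at Δt = 1.3201 (t = 1.3201), x⁻ = (1.4464) → reset → x⁺ = (1.2566), jump to mode 0
Mode 0: flow for 0.6481 to horizon, guard not reached → x = (3.9413)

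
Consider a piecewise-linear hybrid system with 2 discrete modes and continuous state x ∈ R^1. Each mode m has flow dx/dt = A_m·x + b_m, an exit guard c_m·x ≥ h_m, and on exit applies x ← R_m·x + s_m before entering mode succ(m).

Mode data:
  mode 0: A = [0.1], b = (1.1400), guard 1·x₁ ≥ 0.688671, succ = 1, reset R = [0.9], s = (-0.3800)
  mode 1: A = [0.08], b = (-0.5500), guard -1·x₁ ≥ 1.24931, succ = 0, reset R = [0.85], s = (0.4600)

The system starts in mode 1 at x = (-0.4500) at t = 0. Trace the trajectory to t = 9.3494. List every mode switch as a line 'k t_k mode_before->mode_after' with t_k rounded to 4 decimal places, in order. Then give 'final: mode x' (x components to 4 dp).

1 1.2946 1->0
2 2.4236 0->1
3 4.9545 1->0
4 6.0835 0->1
5 8.6144 1->0
final: 0 0.2216

Mode 1: guard c·x = 1.2493 hit at Δt = 1.2946 (t = 1.2946), x⁻ = (-1.2493) → reset → x⁺ = (-0.6019), jump to mode 0
Mode 0: guard c·x = 0.6887 hit at Δt = 1.1290 (t = 2.4236), x⁻ = (0.6887) → reset → x⁺ = (0.2398), jump to mode 1
Mode 1: guard c·x = 1.2493 hit at Δt = 2.5309 (t = 4.9545), x⁻ = (-1.2493) → reset → x⁺ = (-0.6019), jump to mode 0
Mode 0: guard c·x = 0.6887 hit at Δt = 1.1290 (t = 6.0835), x⁻ = (0.6887) → reset → x⁺ = (0.2398), jump to mode 1
Mode 1: guard c·x = 1.2493 hit at Δt = 2.5309 (t = 8.6144), x⁻ = (-1.2493) → reset → x⁺ = (-0.6019), jump to mode 0
Mode 0: flow for 0.7350 to horizon, guard not reached → x = (0.2216)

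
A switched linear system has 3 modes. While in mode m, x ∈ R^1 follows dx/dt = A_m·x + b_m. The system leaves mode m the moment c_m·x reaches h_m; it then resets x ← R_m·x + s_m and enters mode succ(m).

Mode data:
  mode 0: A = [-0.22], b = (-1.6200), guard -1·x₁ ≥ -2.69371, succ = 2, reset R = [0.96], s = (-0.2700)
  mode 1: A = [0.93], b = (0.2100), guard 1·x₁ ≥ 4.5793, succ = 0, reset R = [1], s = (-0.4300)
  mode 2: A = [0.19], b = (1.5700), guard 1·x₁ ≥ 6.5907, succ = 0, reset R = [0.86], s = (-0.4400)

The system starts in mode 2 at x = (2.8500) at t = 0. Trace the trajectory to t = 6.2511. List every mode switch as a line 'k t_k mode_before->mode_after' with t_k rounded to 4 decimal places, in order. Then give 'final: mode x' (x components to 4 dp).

1 1.5270 2->0
2 2.5485 0->2
3 4.3347 2->0
4 5.3562 0->2
final: 2 4.2767

Mode 2: guard c·x = 6.5907 hit at Δt = 1.5270 (t = 1.5270), x⁻ = (6.5907) → reset → x⁺ = (5.2280), jump to mode 0
Mode 0: guard c·x = -2.6937 hit at Δt = 1.0215 (t = 2.5485), x⁻ = (2.6937) → reset → x⁺ = (2.3160), jump to mode 2
Mode 2: guard c·x = 6.5907 hit at Δt = 1.7862 (t = 4.3347), x⁻ = (6.5907) → reset → x⁺ = (5.2280), jump to mode 0
Mode 0: guard c·x = -2.6937 hit at Δt = 1.0215 (t = 5.3562), x⁻ = (2.6937) → reset → x⁺ = (2.3160), jump to mode 2
Mode 2: flow for 0.8949 to horizon, guard not reached → x = (4.2767)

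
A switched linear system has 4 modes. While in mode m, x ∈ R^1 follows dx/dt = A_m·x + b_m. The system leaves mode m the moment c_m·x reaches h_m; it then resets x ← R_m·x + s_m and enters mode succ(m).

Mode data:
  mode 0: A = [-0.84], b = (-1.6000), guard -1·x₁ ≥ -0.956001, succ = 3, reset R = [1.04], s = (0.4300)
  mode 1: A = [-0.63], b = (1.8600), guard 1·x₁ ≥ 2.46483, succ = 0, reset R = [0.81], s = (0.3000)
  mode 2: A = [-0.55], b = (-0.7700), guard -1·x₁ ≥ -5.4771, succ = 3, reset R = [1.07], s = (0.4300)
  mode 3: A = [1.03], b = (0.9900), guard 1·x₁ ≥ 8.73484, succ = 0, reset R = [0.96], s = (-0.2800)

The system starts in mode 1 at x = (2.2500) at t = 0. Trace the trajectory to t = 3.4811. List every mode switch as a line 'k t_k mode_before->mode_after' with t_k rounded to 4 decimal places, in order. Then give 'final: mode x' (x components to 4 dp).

1 0.5795 1->0
2 1.0370 0->3
3 2.3985 3->0
final: 0 2.1270

Mode 1: guard c·x = 2.4648 hit at Δt = 0.5795 (t = 0.5795), x⁻ = (2.4648) → reset → x⁺ = (2.2965), jump to mode 0
Mode 0: guard c·x = -0.9560 hit at Δt = 0.4575 (t = 1.0370), x⁻ = (0.9560) → reset → x⁺ = (1.4242), jump to mode 3
Mode 3: guard c·x = 8.7348 hit at Δt = 1.3615 (t = 2.3985), x⁻ = (8.7348) → reset → x⁺ = (8.1054), jump to mode 0
Mode 0: flow for 1.0826 to horizon, guard not reached → x = (2.1270)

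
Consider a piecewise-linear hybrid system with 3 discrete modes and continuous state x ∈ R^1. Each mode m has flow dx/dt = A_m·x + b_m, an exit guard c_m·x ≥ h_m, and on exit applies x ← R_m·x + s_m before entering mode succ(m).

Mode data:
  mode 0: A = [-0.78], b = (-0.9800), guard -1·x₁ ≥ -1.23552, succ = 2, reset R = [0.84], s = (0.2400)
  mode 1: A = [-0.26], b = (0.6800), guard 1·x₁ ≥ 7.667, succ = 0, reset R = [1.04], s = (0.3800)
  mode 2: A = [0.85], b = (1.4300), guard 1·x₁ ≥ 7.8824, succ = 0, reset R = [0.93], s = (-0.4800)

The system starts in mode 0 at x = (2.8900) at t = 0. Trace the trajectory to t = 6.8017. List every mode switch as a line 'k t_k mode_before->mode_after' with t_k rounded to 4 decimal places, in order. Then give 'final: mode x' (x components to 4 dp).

1 0.6528 0->2
2 2.0326 2->0
3 3.5450 0->2
4 4.9248 2->0
5 6.4372 0->2
final: 2 2.3529

Mode 0: guard c·x = -1.2355 hit at Δt = 0.6528 (t = 0.6528), x⁻ = (1.2355) → reset → x⁺ = (1.2778), jump to mode 2
Mode 2: guard c·x = 7.8824 hit at Δt = 1.3798 (t = 2.0326), x⁻ = (7.8824) → reset → x⁺ = (6.8506), jump to mode 0
Mode 0: guard c·x = -1.2355 hit at Δt = 1.5124 (t = 3.5450), x⁻ = (1.2355) → reset → x⁺ = (1.2778), jump to mode 2
Mode 2: guard c·x = 7.8824 hit at Δt = 1.3798 (t = 4.9248), x⁻ = (7.8824) → reset → x⁺ = (6.8506), jump to mode 0
Mode 0: guard c·x = -1.2355 hit at Δt = 1.5124 (t = 6.4372), x⁻ = (1.2355) → reset → x⁺ = (1.2778), jump to mode 2
Mode 2: flow for 0.3645 to horizon, guard not reached → x = (2.3529)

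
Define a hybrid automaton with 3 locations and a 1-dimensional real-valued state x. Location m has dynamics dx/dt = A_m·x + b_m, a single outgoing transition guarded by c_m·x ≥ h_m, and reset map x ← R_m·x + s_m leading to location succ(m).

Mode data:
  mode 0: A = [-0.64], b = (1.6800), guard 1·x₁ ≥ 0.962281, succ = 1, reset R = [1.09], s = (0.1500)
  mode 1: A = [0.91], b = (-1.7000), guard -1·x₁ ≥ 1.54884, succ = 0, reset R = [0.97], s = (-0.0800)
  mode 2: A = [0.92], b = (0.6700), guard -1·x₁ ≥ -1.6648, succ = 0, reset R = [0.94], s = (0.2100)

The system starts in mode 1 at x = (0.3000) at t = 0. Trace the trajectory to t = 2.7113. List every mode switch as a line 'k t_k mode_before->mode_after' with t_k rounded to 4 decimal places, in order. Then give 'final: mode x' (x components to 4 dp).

Mode 1: guard c·x = 1.5488 hit at Δt = 0.8559 (t = 0.8559), x⁻ = (-1.5488) → reset → x⁺ = (-1.5824), jump to mode 0
Mode 0: guard c·x = 0.9623 hit at Δt = 1.4506 (t = 2.3065), x⁻ = (0.9623) → reset → x⁺ = (1.1989), jump to mode 1
Mode 1: flow for 0.4048 to horizon, guard not reached → x = (0.9008)

1 0.8559 1->0
2 2.3065 0->1
final: 1 0.9008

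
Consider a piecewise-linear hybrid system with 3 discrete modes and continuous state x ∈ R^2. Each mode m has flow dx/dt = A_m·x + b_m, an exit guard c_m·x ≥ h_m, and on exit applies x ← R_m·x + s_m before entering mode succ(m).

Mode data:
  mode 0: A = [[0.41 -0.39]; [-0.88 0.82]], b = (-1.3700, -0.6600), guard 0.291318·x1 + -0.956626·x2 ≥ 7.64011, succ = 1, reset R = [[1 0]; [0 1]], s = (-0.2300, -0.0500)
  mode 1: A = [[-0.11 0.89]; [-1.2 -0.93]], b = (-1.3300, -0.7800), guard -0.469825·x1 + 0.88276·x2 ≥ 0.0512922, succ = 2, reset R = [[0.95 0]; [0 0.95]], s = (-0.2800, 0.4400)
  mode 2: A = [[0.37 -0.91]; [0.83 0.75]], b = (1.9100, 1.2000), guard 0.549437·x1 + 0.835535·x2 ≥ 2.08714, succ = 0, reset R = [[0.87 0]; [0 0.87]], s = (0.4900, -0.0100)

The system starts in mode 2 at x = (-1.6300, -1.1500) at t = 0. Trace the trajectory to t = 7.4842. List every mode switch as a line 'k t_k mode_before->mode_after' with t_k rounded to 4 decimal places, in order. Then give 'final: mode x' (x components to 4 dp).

Mode 2: guard c·x = 2.0871 hit at Δt = 1.5460 (t = 1.5460), x⁻ = (3.1921, 0.3989) → reset → x⁺ = (3.2671, 0.3370), jump to mode 0
Mode 0: guard c·x = 7.6401 hit at Δt = 1.1845 (t = 2.7305), x⁻ = (4.5377, -6.6047) → reset → x⁺ = (4.3077, -6.6547), jump to mode 1
Mode 1: guard c·x = 0.0513 hit at Δt = 1.3804 (t = 4.1109), x⁻ = (-3.1986, -1.6442) → reset → x⁺ = (-3.3186, -1.1220), jump to mode 2
Mode 2: guard c·x = 2.0871 hit at Δt = 2.1011 (t = 6.2120), x⁻ = (6.3501, -1.6777) → reset → x⁺ = (6.0146, -1.4696), jump to mode 0
Mode 0: guard c·x = 7.6401 hit at Δt = 0.4658 (t = 6.6778), x⁻ = (7.2531, -5.7778) → reset → x⁺ = (7.0231, -5.8278), jump to mode 1
Mode 1: flow for 0.8064 to horizon, guard not reached → x = (1.1301, -5.6807)

1 1.5460 2->0
2 2.7305 0->1
3 4.1109 1->2
4 6.2120 2->0
5 6.6778 0->1
final: 1 1.1301 -5.6807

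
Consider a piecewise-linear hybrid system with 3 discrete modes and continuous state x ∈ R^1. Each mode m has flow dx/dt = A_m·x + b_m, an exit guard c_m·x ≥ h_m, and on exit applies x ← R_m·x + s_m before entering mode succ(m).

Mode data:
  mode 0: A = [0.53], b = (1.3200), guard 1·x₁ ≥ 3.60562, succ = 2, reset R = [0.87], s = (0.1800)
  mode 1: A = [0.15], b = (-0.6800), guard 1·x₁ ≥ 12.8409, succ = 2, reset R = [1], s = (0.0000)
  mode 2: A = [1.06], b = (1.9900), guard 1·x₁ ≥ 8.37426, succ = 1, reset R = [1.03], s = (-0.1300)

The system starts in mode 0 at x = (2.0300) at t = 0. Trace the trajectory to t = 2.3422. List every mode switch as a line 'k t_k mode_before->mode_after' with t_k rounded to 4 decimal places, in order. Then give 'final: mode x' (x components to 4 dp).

Mode 0: guard c·x = 3.6056 hit at Δt = 0.5642 (t = 0.5642), x⁻ = (3.6056) → reset → x⁺ = (3.3169), jump to mode 2
Mode 2: guard c·x = 8.3743 hit at Δt = 0.6414 (t = 1.2056), x⁻ = (8.3743) → reset → x⁺ = (8.4955), jump to mode 1
Mode 1: flow for 1.1366 to horizon, guard not reached → x = (9.2320)

1 0.5642 0->2
2 1.2056 2->1
final: 1 9.2320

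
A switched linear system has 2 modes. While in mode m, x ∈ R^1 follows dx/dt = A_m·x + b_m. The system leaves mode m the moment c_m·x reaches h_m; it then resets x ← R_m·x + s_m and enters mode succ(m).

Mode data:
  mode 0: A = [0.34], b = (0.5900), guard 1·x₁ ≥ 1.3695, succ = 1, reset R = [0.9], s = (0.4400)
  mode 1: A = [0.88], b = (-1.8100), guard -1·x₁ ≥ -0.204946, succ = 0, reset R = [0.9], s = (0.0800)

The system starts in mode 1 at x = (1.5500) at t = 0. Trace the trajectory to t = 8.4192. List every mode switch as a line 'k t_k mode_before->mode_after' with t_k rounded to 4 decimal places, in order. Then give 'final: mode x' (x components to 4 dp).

Mode 1: guard c·x = -0.2049 hit at Δt = 1.4725 (t = 1.4725), x⁻ = (0.2049) → reset → x⁺ = (0.2645), jump to mode 0
Mode 0: guard c·x = 1.3695 hit at Δt = 1.2939 (t = 2.7664), x⁻ = (1.3695) → reset → x⁺ = (1.6726), jump to mode 1
Mode 1: guard c·x = -0.2049 hit at Δt = 1.7871 (t = 4.5535), x⁻ = (0.2049) → reset → x⁺ = (0.2645), jump to mode 0
Mode 0: guard c·x = 1.3695 hit at Δt = 1.2939 (t = 5.8474), x⁻ = (1.3695) → reset → x⁺ = (1.6726), jump to mode 1
Mode 1: guard c·x = -0.2049 hit at Δt = 1.7871 (t = 7.6344), x⁻ = (0.2049) → reset → x⁺ = (0.2645), jump to mode 0
Mode 0: flow for 0.7848 to horizon, guard not reached → x = (0.8760)

1 1.4725 1->0
2 2.7664 0->1
3 4.5535 1->0
4 5.8474 0->1
5 7.6344 1->0
final: 0 0.8760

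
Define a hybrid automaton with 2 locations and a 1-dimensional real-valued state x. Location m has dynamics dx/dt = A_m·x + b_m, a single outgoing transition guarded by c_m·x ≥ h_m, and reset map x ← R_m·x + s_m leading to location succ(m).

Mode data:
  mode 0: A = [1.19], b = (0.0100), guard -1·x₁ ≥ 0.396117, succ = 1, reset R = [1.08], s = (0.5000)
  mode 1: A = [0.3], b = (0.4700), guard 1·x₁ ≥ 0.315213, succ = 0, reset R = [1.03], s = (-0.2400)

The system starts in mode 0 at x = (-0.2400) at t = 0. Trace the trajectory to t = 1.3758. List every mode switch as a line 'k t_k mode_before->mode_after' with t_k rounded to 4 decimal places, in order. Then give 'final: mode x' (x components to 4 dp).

Mode 0: guard c·x = 0.3961 hit at Δt = 0.4330 (t = 0.4330), x⁻ = (-0.3961) → reset → x⁺ = (0.0722), jump to mode 1
Mode 1: guard c·x = 0.3152 hit at Δt = 0.4609 (t = 0.8939), x⁻ = (0.3152) → reset → x⁺ = (0.0847), jump to mode 0
Mode 0: flow for 0.4819 to horizon, guard not reached → x = (0.1567)

1 0.4330 0->1
2 0.8939 1->0
final: 0 0.1567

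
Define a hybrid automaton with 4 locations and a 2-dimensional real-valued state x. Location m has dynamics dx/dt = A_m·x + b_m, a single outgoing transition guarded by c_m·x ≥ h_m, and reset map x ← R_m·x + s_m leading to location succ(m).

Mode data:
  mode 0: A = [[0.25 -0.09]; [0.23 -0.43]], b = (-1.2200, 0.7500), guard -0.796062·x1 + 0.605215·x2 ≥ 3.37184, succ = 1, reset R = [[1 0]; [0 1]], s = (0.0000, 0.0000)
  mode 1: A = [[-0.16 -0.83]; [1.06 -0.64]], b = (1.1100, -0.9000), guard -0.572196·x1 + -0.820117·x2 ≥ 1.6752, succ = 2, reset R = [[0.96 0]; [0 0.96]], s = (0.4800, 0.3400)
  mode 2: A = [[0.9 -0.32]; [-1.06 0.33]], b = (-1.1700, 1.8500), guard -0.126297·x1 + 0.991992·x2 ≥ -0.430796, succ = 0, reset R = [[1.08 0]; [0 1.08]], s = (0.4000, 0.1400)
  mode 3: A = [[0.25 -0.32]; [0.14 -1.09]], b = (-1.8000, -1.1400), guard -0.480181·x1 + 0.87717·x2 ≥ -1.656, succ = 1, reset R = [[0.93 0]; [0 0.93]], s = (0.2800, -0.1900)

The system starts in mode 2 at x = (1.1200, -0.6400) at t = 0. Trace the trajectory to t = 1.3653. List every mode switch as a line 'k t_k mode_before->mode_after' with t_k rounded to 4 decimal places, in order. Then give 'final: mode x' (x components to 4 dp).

Mode 2: guard c·x = -0.4308 hit at Δt = 0.6923 (t = 0.6923), x⁻ = (1.1152, -0.2923) → reset → x⁺ = (1.6045, -0.1757), jump to mode 0
Mode 0: flow for 0.6730 to horizon, guard not reached → x = (0.9933, 0.4809)

1 0.6923 2->0
final: 0 0.9933 0.4809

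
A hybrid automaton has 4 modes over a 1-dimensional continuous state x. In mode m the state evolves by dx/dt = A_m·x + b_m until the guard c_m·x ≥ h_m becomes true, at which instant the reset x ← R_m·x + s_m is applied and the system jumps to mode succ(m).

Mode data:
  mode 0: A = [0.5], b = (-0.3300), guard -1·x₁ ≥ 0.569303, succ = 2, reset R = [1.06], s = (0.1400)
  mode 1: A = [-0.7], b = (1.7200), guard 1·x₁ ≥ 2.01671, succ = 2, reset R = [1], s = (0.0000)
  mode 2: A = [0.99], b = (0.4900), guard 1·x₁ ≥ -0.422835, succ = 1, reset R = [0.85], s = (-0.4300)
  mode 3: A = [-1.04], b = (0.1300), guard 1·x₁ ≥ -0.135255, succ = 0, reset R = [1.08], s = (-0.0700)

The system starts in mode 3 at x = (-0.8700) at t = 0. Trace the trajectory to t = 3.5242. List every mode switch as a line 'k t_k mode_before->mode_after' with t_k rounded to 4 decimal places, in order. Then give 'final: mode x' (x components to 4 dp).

Mode 3: guard c·x = -0.1353 hit at Δt = 1.2895 (t = 1.2895), x⁻ = (-0.1353) → reset → x⁺ = (-0.2161), jump to mode 0
Mode 0: guard c·x = 0.5693 hit at Δt = 0.6775 (t = 1.9670), x⁻ = (-0.5693) → reset → x⁺ = (-0.4635), jump to mode 2
Mode 2: guard c·x = -0.4228 hit at Δt = 0.8370 (t = 2.8040), x⁻ = (-0.4228) → reset → x⁺ = (-0.7894), jump to mode 1
Mode 1: flow for 0.7202 to horizon, guard not reached → x = (0.4961)

1 1.2895 3->0
2 1.9670 0->2
3 2.8040 2->1
final: 1 0.4961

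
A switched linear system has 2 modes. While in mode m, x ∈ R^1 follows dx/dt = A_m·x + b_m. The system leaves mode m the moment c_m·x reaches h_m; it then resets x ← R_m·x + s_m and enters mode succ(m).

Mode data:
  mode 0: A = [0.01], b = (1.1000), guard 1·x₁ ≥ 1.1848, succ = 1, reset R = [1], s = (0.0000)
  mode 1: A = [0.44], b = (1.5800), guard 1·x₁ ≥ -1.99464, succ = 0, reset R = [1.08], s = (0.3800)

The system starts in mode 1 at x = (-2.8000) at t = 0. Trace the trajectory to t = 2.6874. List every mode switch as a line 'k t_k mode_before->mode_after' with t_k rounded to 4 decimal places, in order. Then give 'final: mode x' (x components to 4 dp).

1 1.5960 1->0
final: 0 -0.5866

Mode 1: guard c·x = -1.9946 hit at Δt = 1.5960 (t = 1.5960), x⁻ = (-1.9946) → reset → x⁺ = (-1.7742), jump to mode 0
Mode 0: flow for 1.0914 to horizon, guard not reached → x = (-0.5866)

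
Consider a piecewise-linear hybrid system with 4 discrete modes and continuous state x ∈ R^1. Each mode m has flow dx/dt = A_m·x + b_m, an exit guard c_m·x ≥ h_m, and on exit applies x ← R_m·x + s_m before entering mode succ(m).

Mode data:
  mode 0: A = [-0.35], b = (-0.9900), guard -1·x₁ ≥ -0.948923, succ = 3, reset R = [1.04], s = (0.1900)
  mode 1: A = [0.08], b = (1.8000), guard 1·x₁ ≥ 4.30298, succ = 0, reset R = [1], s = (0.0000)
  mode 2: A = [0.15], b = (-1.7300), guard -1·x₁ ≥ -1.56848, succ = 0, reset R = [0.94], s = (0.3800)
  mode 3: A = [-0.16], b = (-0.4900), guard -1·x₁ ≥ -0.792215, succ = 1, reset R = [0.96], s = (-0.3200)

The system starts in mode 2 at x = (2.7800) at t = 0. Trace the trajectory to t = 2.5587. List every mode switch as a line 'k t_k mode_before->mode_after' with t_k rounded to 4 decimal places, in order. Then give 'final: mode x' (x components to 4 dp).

Mode 2: guard c·x = -1.5685 hit at Δt = 0.8642 (t = 0.8642), x⁻ = (1.5685) → reset → x⁺ = (1.8544), jump to mode 0
Mode 0: guard c·x = -0.9489 hit at Δt = 0.6139 (t = 1.4781), x⁻ = (0.9489) → reset → x⁺ = (1.1769), jump to mode 3
Mode 3: guard c·x = -0.7922 hit at Δt = 0.5945 (t = 2.0726), x⁻ = (0.7922) → reset → x⁺ = (0.4405), jump to mode 1
Mode 1: flow for 0.4861 to horizon, guard not reached → x = (1.3502)

1 0.8642 2->0
2 1.4781 0->3
3 2.0726 3->1
final: 1 1.3502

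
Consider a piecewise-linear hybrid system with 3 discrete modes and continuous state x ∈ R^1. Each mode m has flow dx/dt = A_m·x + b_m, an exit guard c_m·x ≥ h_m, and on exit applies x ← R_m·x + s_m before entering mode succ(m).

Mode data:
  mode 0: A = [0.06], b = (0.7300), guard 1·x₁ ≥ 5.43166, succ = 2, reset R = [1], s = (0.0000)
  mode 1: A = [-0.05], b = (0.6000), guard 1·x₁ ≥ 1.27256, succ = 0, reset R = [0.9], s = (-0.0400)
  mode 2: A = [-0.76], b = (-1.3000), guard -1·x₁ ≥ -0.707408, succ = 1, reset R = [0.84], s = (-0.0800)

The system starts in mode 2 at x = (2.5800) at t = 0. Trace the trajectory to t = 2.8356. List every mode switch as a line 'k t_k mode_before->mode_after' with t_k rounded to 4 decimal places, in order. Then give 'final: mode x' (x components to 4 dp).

Mode 2: guard c·x = -0.7074 hit at Δt = 0.7546 (t = 0.7546), x⁻ = (0.7074) → reset → x⁺ = (0.5142), jump to mode 1
Mode 1: guard c·x = 1.2726 hit at Δt = 1.3661 (t = 2.1207), x⁻ = (1.2726) → reset → x⁺ = (1.1053), jump to mode 0
Mode 0: flow for 0.7149 to horizon, guard not reached → x = (1.6870)

1 0.7546 2->1
2 2.1207 1->0
final: 0 1.6870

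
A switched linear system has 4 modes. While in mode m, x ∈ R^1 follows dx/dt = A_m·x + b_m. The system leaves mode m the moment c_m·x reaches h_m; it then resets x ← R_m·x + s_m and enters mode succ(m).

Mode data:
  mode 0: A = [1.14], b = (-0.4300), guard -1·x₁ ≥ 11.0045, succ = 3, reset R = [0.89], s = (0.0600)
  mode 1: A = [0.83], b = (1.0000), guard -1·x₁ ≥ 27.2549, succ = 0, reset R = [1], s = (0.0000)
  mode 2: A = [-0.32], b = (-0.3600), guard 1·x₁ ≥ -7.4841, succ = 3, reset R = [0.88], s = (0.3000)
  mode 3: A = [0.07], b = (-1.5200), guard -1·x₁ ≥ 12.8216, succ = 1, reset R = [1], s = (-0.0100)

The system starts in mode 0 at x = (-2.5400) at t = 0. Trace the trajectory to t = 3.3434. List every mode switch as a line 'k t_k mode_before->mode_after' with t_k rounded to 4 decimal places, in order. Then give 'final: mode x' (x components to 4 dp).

1 1.1942 0->3
2 2.5321 3->1
final: 1 -24.0029

Mode 0: guard c·x = 11.0045 hit at Δt = 1.1942 (t = 1.1942), x⁻ = (-11.0045) → reset → x⁺ = (-9.7340), jump to mode 3
Mode 3: guard c·x = 12.8216 hit at Δt = 1.3379 (t = 2.5321), x⁻ = (-12.8216) → reset → x⁺ = (-12.8316), jump to mode 1
Mode 1: flow for 0.8113 to horizon, guard not reached → x = (-24.0029)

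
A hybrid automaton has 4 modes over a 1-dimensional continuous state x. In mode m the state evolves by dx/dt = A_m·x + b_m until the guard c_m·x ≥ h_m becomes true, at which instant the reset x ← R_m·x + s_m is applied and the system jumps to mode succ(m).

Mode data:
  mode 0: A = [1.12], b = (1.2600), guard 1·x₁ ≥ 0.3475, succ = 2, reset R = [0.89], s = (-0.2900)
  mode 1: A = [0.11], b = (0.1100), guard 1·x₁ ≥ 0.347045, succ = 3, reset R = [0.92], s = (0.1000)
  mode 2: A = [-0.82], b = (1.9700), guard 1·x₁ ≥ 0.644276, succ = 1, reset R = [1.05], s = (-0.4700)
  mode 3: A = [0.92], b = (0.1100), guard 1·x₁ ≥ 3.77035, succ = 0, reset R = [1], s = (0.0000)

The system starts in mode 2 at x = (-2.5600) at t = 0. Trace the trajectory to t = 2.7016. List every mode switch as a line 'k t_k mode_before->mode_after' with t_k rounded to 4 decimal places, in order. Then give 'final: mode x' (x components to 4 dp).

1 1.2654 2->1
2 2.2672 1->3
final: 3 0.6840

Mode 2: guard c·x = 0.6443 hit at Δt = 1.2654 (t = 1.2654), x⁻ = (0.6443) → reset → x⁺ = (0.2065), jump to mode 1
Mode 1: guard c·x = 0.3470 hit at Δt = 1.0018 (t = 2.2672), x⁻ = (0.3470) → reset → x⁺ = (0.4193), jump to mode 3
Mode 3: flow for 0.4344 to horizon, guard not reached → x = (0.6840)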